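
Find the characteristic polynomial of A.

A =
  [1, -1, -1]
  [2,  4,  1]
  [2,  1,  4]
x^3 - 9*x^2 + 27*x - 27

Expanding det(x·I − A) (e.g. by cofactor expansion or by noting that A is similar to its Jordan form J, which has the same characteristic polynomial as A) gives
  χ_A(x) = x^3 - 9*x^2 + 27*x - 27
which factors as (x - 3)^3. The eigenvalues (with algebraic multiplicities) are λ = 3 with multiplicity 3.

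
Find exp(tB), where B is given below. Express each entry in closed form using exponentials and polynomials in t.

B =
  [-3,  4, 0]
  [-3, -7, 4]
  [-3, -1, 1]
e^{tB} =
  [-6*t^2*exp(-3*t) + exp(-3*t), -8*t^2*exp(-3*t) + 4*t*exp(-3*t), 8*t^2*exp(-3*t)]
  [-3*t*exp(-3*t), -4*t*exp(-3*t) + exp(-3*t), 4*t*exp(-3*t)]
  [-9*t^2*exp(-3*t)/2 - 3*t*exp(-3*t), -6*t^2*exp(-3*t) - t*exp(-3*t), 6*t^2*exp(-3*t) + 4*t*exp(-3*t) + exp(-3*t)]

Strategy: write B = P · J · P⁻¹ where J is a Jordan canonical form, so e^{tB} = P · e^{tJ} · P⁻¹, and e^{tJ} can be computed block-by-block.

B has Jordan form
J =
  [-3,  1,  0]
  [ 0, -3,  1]
  [ 0,  0, -3]
(up to reordering of blocks).

Per-block formulas:
  For a 3×3 Jordan block J_3(-3): exp(t · J_3(-3)) = e^(-3t)·(I + t·N + (t^2/2)·N^2), where N is the 3×3 nilpotent shift.

After assembling e^{tJ} and conjugating by P, we get:

e^{tB} =
  [-6*t^2*exp(-3*t) + exp(-3*t), -8*t^2*exp(-3*t) + 4*t*exp(-3*t), 8*t^2*exp(-3*t)]
  [-3*t*exp(-3*t), -4*t*exp(-3*t) + exp(-3*t), 4*t*exp(-3*t)]
  [-9*t^2*exp(-3*t)/2 - 3*t*exp(-3*t), -6*t^2*exp(-3*t) - t*exp(-3*t), 6*t^2*exp(-3*t) + 4*t*exp(-3*t) + exp(-3*t)]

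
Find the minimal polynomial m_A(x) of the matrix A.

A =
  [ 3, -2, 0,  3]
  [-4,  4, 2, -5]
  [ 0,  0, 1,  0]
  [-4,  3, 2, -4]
x^3 - 3*x^2 + 3*x - 1

The characteristic polynomial is χ_A(x) = (x - 1)^4, so the eigenvalues are known. The minimal polynomial is
  m_A(x) = Π_λ (x − λ)^{k_λ}
where k_λ is the size of the *largest* Jordan block for λ (equivalently, the smallest k with (A − λI)^k v = 0 for every generalised eigenvector v of λ).

  λ = 1: largest Jordan block has size 3, contributing (x − 1)^3

So m_A(x) = (x - 1)^3 = x^3 - 3*x^2 + 3*x - 1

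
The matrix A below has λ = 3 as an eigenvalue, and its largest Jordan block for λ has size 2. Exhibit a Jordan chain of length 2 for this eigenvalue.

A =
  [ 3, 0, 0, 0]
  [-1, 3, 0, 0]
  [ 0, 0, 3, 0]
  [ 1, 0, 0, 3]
A Jordan chain for λ = 3 of length 2:
v_1 = (0, -1, 0, 1)ᵀ
v_2 = (1, 0, 0, 0)ᵀ

Let N = A − (3)·I. We want v_2 with N^2 v_2 = 0 but N^1 v_2 ≠ 0; then v_{j-1} := N · v_j for j = 2, …, 2.

Pick v_2 = (1, 0, 0, 0)ᵀ.
Then v_1 = N · v_2 = (0, -1, 0, 1)ᵀ.

Sanity check: (A − (3)·I) v_1 = (0, 0, 0, 0)ᵀ = 0. ✓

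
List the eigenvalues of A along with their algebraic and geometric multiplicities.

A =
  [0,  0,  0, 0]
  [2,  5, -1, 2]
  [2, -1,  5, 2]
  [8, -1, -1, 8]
λ = 0: alg = 1, geom = 1; λ = 6: alg = 3, geom = 2

Step 1 — factor the characteristic polynomial to read off the algebraic multiplicities:
  χ_A(x) = x*(x - 6)^3

Step 2 — compute geometric multiplicities via the rank-nullity identity g(λ) = n − rank(A − λI):
  rank(A − (0)·I) = 3, so dim ker(A − (0)·I) = n − 3 = 1
  rank(A − (6)·I) = 2, so dim ker(A − (6)·I) = n − 2 = 2

Summary:
  λ = 0: algebraic multiplicity = 1, geometric multiplicity = 1
  λ = 6: algebraic multiplicity = 3, geometric multiplicity = 2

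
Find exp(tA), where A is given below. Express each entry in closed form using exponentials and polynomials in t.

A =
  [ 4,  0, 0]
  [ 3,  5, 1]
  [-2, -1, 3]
e^{tA} =
  [exp(4*t), 0, 0]
  [t^2*exp(4*t)/2 + 3*t*exp(4*t), t*exp(4*t) + exp(4*t), t*exp(4*t)]
  [-t^2*exp(4*t)/2 - 2*t*exp(4*t), -t*exp(4*t), -t*exp(4*t) + exp(4*t)]

Strategy: write A = P · J · P⁻¹ where J is a Jordan canonical form, so e^{tA} = P · e^{tJ} · P⁻¹, and e^{tJ} can be computed block-by-block.

A has Jordan form
J =
  [4, 1, 0]
  [0, 4, 1]
  [0, 0, 4]
(up to reordering of blocks).

Per-block formulas:
  For a 3×3 Jordan block J_3(4): exp(t · J_3(4)) = e^(4t)·(I + t·N + (t^2/2)·N^2), where N is the 3×3 nilpotent shift.

After assembling e^{tJ} and conjugating by P, we get:

e^{tA} =
  [exp(4*t), 0, 0]
  [t^2*exp(4*t)/2 + 3*t*exp(4*t), t*exp(4*t) + exp(4*t), t*exp(4*t)]
  [-t^2*exp(4*t)/2 - 2*t*exp(4*t), -t*exp(4*t), -t*exp(4*t) + exp(4*t)]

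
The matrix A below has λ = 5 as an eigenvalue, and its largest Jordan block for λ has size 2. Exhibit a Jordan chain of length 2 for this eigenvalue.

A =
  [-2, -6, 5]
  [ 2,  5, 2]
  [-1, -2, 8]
A Jordan chain for λ = 5 of length 2:
v_1 = (-1, 2, 1)ᵀ
v_2 = (1, -1, 0)ᵀ

Let N = A − (5)·I. We want v_2 with N^2 v_2 = 0 but N^1 v_2 ≠ 0; then v_{j-1} := N · v_j for j = 2, …, 2.

Pick v_2 = (1, -1, 0)ᵀ.
Then v_1 = N · v_2 = (-1, 2, 1)ᵀ.

Sanity check: (A − (5)·I) v_1 = (0, 0, 0)ᵀ = 0. ✓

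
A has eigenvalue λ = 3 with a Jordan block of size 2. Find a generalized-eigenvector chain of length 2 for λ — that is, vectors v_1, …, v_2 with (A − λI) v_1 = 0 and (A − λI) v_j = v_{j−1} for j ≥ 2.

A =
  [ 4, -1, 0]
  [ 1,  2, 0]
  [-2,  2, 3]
A Jordan chain for λ = 3 of length 2:
v_1 = (1, 1, -2)ᵀ
v_2 = (1, 0, 0)ᵀ

Let N = A − (3)·I. We want v_2 with N^2 v_2 = 0 but N^1 v_2 ≠ 0; then v_{j-1} := N · v_j for j = 2, …, 2.

Pick v_2 = (1, 0, 0)ᵀ.
Then v_1 = N · v_2 = (1, 1, -2)ᵀ.

Sanity check: (A − (3)·I) v_1 = (0, 0, 0)ᵀ = 0. ✓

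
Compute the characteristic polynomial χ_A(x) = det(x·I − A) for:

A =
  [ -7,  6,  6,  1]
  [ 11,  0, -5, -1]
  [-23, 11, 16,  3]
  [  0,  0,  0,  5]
x^4 - 14*x^3 + 60*x^2 - 50*x - 125

Expanding det(x·I − A) (e.g. by cofactor expansion or by noting that A is similar to its Jordan form J, which has the same characteristic polynomial as A) gives
  χ_A(x) = x^4 - 14*x^3 + 60*x^2 - 50*x - 125
which factors as (x - 5)^3*(x + 1). The eigenvalues (with algebraic multiplicities) are λ = -1 with multiplicity 1, λ = 5 with multiplicity 3.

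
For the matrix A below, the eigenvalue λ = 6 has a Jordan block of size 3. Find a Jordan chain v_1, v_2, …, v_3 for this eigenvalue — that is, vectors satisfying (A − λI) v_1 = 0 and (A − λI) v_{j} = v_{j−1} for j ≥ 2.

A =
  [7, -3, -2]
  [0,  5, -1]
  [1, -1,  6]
A Jordan chain for λ = 6 of length 3:
v_1 = (-1, -1, 1)ᵀ
v_2 = (1, 0, 1)ᵀ
v_3 = (1, 0, 0)ᵀ

Let N = A − (6)·I. We want v_3 with N^3 v_3 = 0 but N^2 v_3 ≠ 0; then v_{j-1} := N · v_j for j = 3, …, 2.

Pick v_3 = (1, 0, 0)ᵀ.
Then v_2 = N · v_3 = (1, 0, 1)ᵀ.
Then v_1 = N · v_2 = (-1, -1, 1)ᵀ.

Sanity check: (A − (6)·I) v_1 = (0, 0, 0)ᵀ = 0. ✓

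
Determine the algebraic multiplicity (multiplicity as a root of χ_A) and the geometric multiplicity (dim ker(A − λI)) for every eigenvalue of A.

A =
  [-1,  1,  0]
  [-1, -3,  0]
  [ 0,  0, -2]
λ = -2: alg = 3, geom = 2

Step 1 — factor the characteristic polynomial to read off the algebraic multiplicities:
  χ_A(x) = (x + 2)^3

Step 2 — compute geometric multiplicities via the rank-nullity identity g(λ) = n − rank(A − λI):
  rank(A − (-2)·I) = 1, so dim ker(A − (-2)·I) = n − 1 = 2

Summary:
  λ = -2: algebraic multiplicity = 3, geometric multiplicity = 2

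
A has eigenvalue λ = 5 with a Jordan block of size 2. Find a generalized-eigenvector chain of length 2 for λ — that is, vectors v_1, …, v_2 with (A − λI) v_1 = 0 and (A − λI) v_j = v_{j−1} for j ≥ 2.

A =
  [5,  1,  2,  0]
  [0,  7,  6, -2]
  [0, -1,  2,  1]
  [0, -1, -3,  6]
A Jordan chain for λ = 5 of length 2:
v_1 = (1, 2, -1, -1)ᵀ
v_2 = (0, 1, 0, 0)ᵀ

Let N = A − (5)·I. We want v_2 with N^2 v_2 = 0 but N^1 v_2 ≠ 0; then v_{j-1} := N · v_j for j = 2, …, 2.

Pick v_2 = (0, 1, 0, 0)ᵀ.
Then v_1 = N · v_2 = (1, 2, -1, -1)ᵀ.

Sanity check: (A − (5)·I) v_1 = (0, 0, 0, 0)ᵀ = 0. ✓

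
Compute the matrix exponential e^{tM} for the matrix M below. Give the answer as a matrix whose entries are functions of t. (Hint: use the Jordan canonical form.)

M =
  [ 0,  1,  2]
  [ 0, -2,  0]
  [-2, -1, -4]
e^{tM} =
  [2*t*exp(-2*t) + exp(-2*t), t*exp(-2*t), 2*t*exp(-2*t)]
  [0, exp(-2*t), 0]
  [-2*t*exp(-2*t), -t*exp(-2*t), -2*t*exp(-2*t) + exp(-2*t)]

Strategy: write M = P · J · P⁻¹ where J is a Jordan canonical form, so e^{tM} = P · e^{tJ} · P⁻¹, and e^{tJ} can be computed block-by-block.

M has Jordan form
J =
  [-2,  1,  0]
  [ 0, -2,  0]
  [ 0,  0, -2]
(up to reordering of blocks).

Per-block formulas:
  For a 2×2 Jordan block J_2(-2): exp(t · J_2(-2)) = e^(-2t)·(I + t·N), where N is the 2×2 nilpotent shift.
  For a 1×1 block at λ = -2: exp(t · [-2]) = [e^(-2t)].

After assembling e^{tJ} and conjugating by P, we get:

e^{tM} =
  [2*t*exp(-2*t) + exp(-2*t), t*exp(-2*t), 2*t*exp(-2*t)]
  [0, exp(-2*t), 0]
  [-2*t*exp(-2*t), -t*exp(-2*t), -2*t*exp(-2*t) + exp(-2*t)]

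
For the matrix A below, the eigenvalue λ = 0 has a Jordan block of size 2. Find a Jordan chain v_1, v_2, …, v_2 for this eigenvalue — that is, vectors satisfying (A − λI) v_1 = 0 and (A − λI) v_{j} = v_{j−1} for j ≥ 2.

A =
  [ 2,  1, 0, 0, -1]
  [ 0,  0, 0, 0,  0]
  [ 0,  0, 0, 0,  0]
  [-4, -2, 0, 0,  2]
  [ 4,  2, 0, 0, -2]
A Jordan chain for λ = 0 of length 2:
v_1 = (2, 0, 0, -4, 4)ᵀ
v_2 = (1, 0, 0, 0, 0)ᵀ

Let N = A − (0)·I. We want v_2 with N^2 v_2 = 0 but N^1 v_2 ≠ 0; then v_{j-1} := N · v_j for j = 2, …, 2.

Pick v_2 = (1, 0, 0, 0, 0)ᵀ.
Then v_1 = N · v_2 = (2, 0, 0, -4, 4)ᵀ.

Sanity check: (A − (0)·I) v_1 = (0, 0, 0, 0, 0)ᵀ = 0. ✓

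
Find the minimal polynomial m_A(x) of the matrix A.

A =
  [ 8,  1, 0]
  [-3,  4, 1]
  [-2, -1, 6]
x^3 - 18*x^2 + 108*x - 216

The characteristic polynomial is χ_A(x) = (x - 6)^3, so the eigenvalues are known. The minimal polynomial is
  m_A(x) = Π_λ (x − λ)^{k_λ}
where k_λ is the size of the *largest* Jordan block for λ (equivalently, the smallest k with (A − λI)^k v = 0 for every generalised eigenvector v of λ).

  λ = 6: largest Jordan block has size 3, contributing (x − 6)^3

So m_A(x) = (x - 6)^3 = x^3 - 18*x^2 + 108*x - 216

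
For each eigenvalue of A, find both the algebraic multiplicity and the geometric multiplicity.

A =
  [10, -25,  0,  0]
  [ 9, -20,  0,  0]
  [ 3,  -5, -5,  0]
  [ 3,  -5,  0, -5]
λ = -5: alg = 4, geom = 3

Step 1 — factor the characteristic polynomial to read off the algebraic multiplicities:
  χ_A(x) = (x + 5)^4

Step 2 — compute geometric multiplicities via the rank-nullity identity g(λ) = n − rank(A − λI):
  rank(A − (-5)·I) = 1, so dim ker(A − (-5)·I) = n − 1 = 3

Summary:
  λ = -5: algebraic multiplicity = 4, geometric multiplicity = 3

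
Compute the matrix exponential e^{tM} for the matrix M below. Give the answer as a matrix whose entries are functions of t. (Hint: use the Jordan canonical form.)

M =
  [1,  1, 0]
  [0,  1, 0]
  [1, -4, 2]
e^{tM} =
  [exp(t), t*exp(t), 0]
  [0, exp(t), 0]
  [exp(2*t) - exp(t), -t*exp(t) - 3*exp(2*t) + 3*exp(t), exp(2*t)]

Strategy: write M = P · J · P⁻¹ where J is a Jordan canonical form, so e^{tM} = P · e^{tJ} · P⁻¹, and e^{tJ} can be computed block-by-block.

M has Jordan form
J =
  [1, 1, 0]
  [0, 1, 0]
  [0, 0, 2]
(up to reordering of blocks).

Per-block formulas:
  For a 1×1 block at λ = 2: exp(t · [2]) = [e^(2t)].
  For a 2×2 Jordan block J_2(1): exp(t · J_2(1)) = e^(1t)·(I + t·N), where N is the 2×2 nilpotent shift.

After assembling e^{tJ} and conjugating by P, we get:

e^{tM} =
  [exp(t), t*exp(t), 0]
  [0, exp(t), 0]
  [exp(2*t) - exp(t), -t*exp(t) - 3*exp(2*t) + 3*exp(t), exp(2*t)]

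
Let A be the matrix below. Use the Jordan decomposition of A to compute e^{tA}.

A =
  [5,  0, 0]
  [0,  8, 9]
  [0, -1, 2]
e^{tA} =
  [exp(5*t), 0, 0]
  [0, 3*t*exp(5*t) + exp(5*t), 9*t*exp(5*t)]
  [0, -t*exp(5*t), -3*t*exp(5*t) + exp(5*t)]

Strategy: write A = P · J · P⁻¹ where J is a Jordan canonical form, so e^{tA} = P · e^{tJ} · P⁻¹, and e^{tJ} can be computed block-by-block.

A has Jordan form
J =
  [5, 1, 0]
  [0, 5, 0]
  [0, 0, 5]
(up to reordering of blocks).

Per-block formulas:
  For a 1×1 block at λ = 5: exp(t · [5]) = [e^(5t)].
  For a 2×2 Jordan block J_2(5): exp(t · J_2(5)) = e^(5t)·(I + t·N), where N is the 2×2 nilpotent shift.

After assembling e^{tJ} and conjugating by P, we get:

e^{tA} =
  [exp(5*t), 0, 0]
  [0, 3*t*exp(5*t) + exp(5*t), 9*t*exp(5*t)]
  [0, -t*exp(5*t), -3*t*exp(5*t) + exp(5*t)]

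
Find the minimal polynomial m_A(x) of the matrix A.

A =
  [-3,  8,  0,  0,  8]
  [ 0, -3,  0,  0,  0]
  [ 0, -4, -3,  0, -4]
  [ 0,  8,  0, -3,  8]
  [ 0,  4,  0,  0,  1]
x^2 + 2*x - 3

The characteristic polynomial is χ_A(x) = (x - 1)*(x + 3)^4, so the eigenvalues are known. The minimal polynomial is
  m_A(x) = Π_λ (x − λ)^{k_λ}
where k_λ is the size of the *largest* Jordan block for λ (equivalently, the smallest k with (A − λI)^k v = 0 for every generalised eigenvector v of λ).

  λ = -3: largest Jordan block has size 1, contributing (x + 3)
  λ = 1: largest Jordan block has size 1, contributing (x − 1)

So m_A(x) = (x - 1)*(x + 3) = x^2 + 2*x - 3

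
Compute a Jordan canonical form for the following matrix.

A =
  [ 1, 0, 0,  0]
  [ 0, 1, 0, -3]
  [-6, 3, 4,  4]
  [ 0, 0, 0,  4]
J_1(1) ⊕ J_1(1) ⊕ J_2(4)

The characteristic polynomial is
  det(x·I − A) = x^4 - 10*x^3 + 33*x^2 - 40*x + 16 = (x - 4)^2*(x - 1)^2

Eigenvalues and multiplicities (the geometric multiplicity of λ is n − rank(A − λI), which equals the number of Jordan blocks for λ):
  λ = 1: algebraic multiplicity = 2, geometric multiplicity = 2
  λ = 4: algebraic multiplicity = 2, geometric multiplicity = 1

Determining the block sizes for each eigenvalue:
  λ = 1: gm = am = 2, so every block has size 1 → block sizes [1, 1]
  λ = 4: one block (gm = 1), so the single block has size am = 2 → block sizes [2]

Assembling the blocks gives a Jordan form
J =
  [1, 0, 0, 0]
  [0, 1, 0, 0]
  [0, 0, 4, 1]
  [0, 0, 0, 4]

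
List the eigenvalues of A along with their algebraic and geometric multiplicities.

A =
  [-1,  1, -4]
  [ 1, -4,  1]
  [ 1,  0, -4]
λ = -3: alg = 3, geom = 1

Step 1 — factor the characteristic polynomial to read off the algebraic multiplicities:
  χ_A(x) = (x + 3)^3

Step 2 — compute geometric multiplicities via the rank-nullity identity g(λ) = n − rank(A − λI):
  rank(A − (-3)·I) = 2, so dim ker(A − (-3)·I) = n − 2 = 1

Summary:
  λ = -3: algebraic multiplicity = 3, geometric multiplicity = 1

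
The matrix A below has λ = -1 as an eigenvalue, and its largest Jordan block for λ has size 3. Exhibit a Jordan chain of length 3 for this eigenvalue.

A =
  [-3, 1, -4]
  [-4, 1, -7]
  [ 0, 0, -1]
A Jordan chain for λ = -1 of length 3:
v_1 = (1, 2, 0)ᵀ
v_2 = (-4, -7, 0)ᵀ
v_3 = (0, 0, 1)ᵀ

Let N = A − (-1)·I. We want v_3 with N^3 v_3 = 0 but N^2 v_3 ≠ 0; then v_{j-1} := N · v_j for j = 3, …, 2.

Pick v_3 = (0, 0, 1)ᵀ.
Then v_2 = N · v_3 = (-4, -7, 0)ᵀ.
Then v_1 = N · v_2 = (1, 2, 0)ᵀ.

Sanity check: (A − (-1)·I) v_1 = (0, 0, 0)ᵀ = 0. ✓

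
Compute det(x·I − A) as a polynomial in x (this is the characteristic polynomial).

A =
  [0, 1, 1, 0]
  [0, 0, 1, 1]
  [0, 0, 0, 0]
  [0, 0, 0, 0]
x^4

Expanding det(x·I − A) (e.g. by cofactor expansion or by noting that A is similar to its Jordan form J, which has the same characteristic polynomial as A) gives
  χ_A(x) = x^4
which factors as x^4. The eigenvalues (with algebraic multiplicities) are λ = 0 with multiplicity 4.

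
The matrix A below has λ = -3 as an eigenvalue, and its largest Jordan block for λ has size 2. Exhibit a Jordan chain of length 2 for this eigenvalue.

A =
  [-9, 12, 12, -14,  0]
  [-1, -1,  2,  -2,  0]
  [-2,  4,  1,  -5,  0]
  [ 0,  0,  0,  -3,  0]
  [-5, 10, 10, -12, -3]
A Jordan chain for λ = -3 of length 2:
v_1 = (-6, -1, -2, 0, -5)ᵀ
v_2 = (1, 0, 0, 0, 0)ᵀ

Let N = A − (-3)·I. We want v_2 with N^2 v_2 = 0 but N^1 v_2 ≠ 0; then v_{j-1} := N · v_j for j = 2, …, 2.

Pick v_2 = (1, 0, 0, 0, 0)ᵀ.
Then v_1 = N · v_2 = (-6, -1, -2, 0, -5)ᵀ.

Sanity check: (A − (-3)·I) v_1 = (0, 0, 0, 0, 0)ᵀ = 0. ✓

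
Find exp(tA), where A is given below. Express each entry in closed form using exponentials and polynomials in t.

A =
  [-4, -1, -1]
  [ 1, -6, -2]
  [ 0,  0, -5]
e^{tA} =
  [t*exp(-5*t) + exp(-5*t), -t*exp(-5*t), t^2*exp(-5*t)/2 - t*exp(-5*t)]
  [t*exp(-5*t), -t*exp(-5*t) + exp(-5*t), t^2*exp(-5*t)/2 - 2*t*exp(-5*t)]
  [0, 0, exp(-5*t)]

Strategy: write A = P · J · P⁻¹ where J is a Jordan canonical form, so e^{tA} = P · e^{tJ} · P⁻¹, and e^{tJ} can be computed block-by-block.

A has Jordan form
J =
  [-5,  1,  0]
  [ 0, -5,  1]
  [ 0,  0, -5]
(up to reordering of blocks).

Per-block formulas:
  For a 3×3 Jordan block J_3(-5): exp(t · J_3(-5)) = e^(-5t)·(I + t·N + (t^2/2)·N^2), where N is the 3×3 nilpotent shift.

After assembling e^{tJ} and conjugating by P, we get:

e^{tA} =
  [t*exp(-5*t) + exp(-5*t), -t*exp(-5*t), t^2*exp(-5*t)/2 - t*exp(-5*t)]
  [t*exp(-5*t), -t*exp(-5*t) + exp(-5*t), t^2*exp(-5*t)/2 - 2*t*exp(-5*t)]
  [0, 0, exp(-5*t)]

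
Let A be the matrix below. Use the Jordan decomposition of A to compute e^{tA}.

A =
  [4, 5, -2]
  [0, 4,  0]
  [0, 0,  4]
e^{tA} =
  [exp(4*t), 5*t*exp(4*t), -2*t*exp(4*t)]
  [0, exp(4*t), 0]
  [0, 0, exp(4*t)]

Strategy: write A = P · J · P⁻¹ where J is a Jordan canonical form, so e^{tA} = P · e^{tJ} · P⁻¹, and e^{tJ} can be computed block-by-block.

A has Jordan form
J =
  [4, 1, 0]
  [0, 4, 0]
  [0, 0, 4]
(up to reordering of blocks).

Per-block formulas:
  For a 2×2 Jordan block J_2(4): exp(t · J_2(4)) = e^(4t)·(I + t·N), where N is the 2×2 nilpotent shift.
  For a 1×1 block at λ = 4: exp(t · [4]) = [e^(4t)].

After assembling e^{tJ} and conjugating by P, we get:

e^{tA} =
  [exp(4*t), 5*t*exp(4*t), -2*t*exp(4*t)]
  [0, exp(4*t), 0]
  [0, 0, exp(4*t)]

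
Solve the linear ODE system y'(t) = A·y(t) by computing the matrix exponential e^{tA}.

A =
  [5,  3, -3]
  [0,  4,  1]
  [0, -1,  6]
e^{tA} =
  [exp(5*t), 3*t*exp(5*t), -3*t*exp(5*t)]
  [0, -t*exp(5*t) + exp(5*t), t*exp(5*t)]
  [0, -t*exp(5*t), t*exp(5*t) + exp(5*t)]

Strategy: write A = P · J · P⁻¹ where J is a Jordan canonical form, so e^{tA} = P · e^{tJ} · P⁻¹, and e^{tJ} can be computed block-by-block.

A has Jordan form
J =
  [5, 1, 0]
  [0, 5, 0]
  [0, 0, 5]
(up to reordering of blocks).

Per-block formulas:
  For a 1×1 block at λ = 5: exp(t · [5]) = [e^(5t)].
  For a 2×2 Jordan block J_2(5): exp(t · J_2(5)) = e^(5t)·(I + t·N), where N is the 2×2 nilpotent shift.

After assembling e^{tJ} and conjugating by P, we get:

e^{tA} =
  [exp(5*t), 3*t*exp(5*t), -3*t*exp(5*t)]
  [0, -t*exp(5*t) + exp(5*t), t*exp(5*t)]
  [0, -t*exp(5*t), t*exp(5*t) + exp(5*t)]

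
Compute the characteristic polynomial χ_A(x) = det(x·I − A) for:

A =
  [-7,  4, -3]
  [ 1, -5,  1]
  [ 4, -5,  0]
x^3 + 12*x^2 + 48*x + 64

Expanding det(x·I − A) (e.g. by cofactor expansion or by noting that A is similar to its Jordan form J, which has the same characteristic polynomial as A) gives
  χ_A(x) = x^3 + 12*x^2 + 48*x + 64
which factors as (x + 4)^3. The eigenvalues (with algebraic multiplicities) are λ = -4 with multiplicity 3.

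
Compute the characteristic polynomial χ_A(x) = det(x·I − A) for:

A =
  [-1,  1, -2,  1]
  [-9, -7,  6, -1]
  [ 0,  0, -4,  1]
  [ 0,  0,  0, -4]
x^4 + 16*x^3 + 96*x^2 + 256*x + 256

Expanding det(x·I − A) (e.g. by cofactor expansion or by noting that A is similar to its Jordan form J, which has the same characteristic polynomial as A) gives
  χ_A(x) = x^4 + 16*x^3 + 96*x^2 + 256*x + 256
which factors as (x + 4)^4. The eigenvalues (with algebraic multiplicities) are λ = -4 with multiplicity 4.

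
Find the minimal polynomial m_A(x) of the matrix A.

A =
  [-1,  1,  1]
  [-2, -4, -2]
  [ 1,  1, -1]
x^2 + 4*x + 4

The characteristic polynomial is χ_A(x) = (x + 2)^3, so the eigenvalues are known. The minimal polynomial is
  m_A(x) = Π_λ (x − λ)^{k_λ}
where k_λ is the size of the *largest* Jordan block for λ (equivalently, the smallest k with (A − λI)^k v = 0 for every generalised eigenvector v of λ).

  λ = -2: largest Jordan block has size 2, contributing (x + 2)^2

So m_A(x) = (x + 2)^2 = x^2 + 4*x + 4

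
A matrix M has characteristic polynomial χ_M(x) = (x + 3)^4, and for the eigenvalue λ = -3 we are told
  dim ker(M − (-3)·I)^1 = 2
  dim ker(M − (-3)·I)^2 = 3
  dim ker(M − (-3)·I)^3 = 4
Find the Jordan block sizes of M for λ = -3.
Block sizes for λ = -3: [3, 1]

From the dimensions of kernels of powers, the number of Jordan blocks of size at least j is d_j − d_{j−1} where d_j = dim ker(N^j) (with d_0 = 0). Computing the differences gives [2, 1, 1].
The number of blocks of size exactly k is (#blocks of size ≥ k) − (#blocks of size ≥ k + 1), so the partition is: 1 block(s) of size 1, 1 block(s) of size 3.
In nonincreasing order the block sizes are [3, 1].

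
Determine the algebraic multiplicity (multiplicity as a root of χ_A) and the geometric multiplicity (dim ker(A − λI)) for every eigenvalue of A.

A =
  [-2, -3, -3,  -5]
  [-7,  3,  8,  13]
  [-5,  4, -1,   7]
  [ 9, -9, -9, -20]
λ = -5: alg = 4, geom = 2

Step 1 — factor the characteristic polynomial to read off the algebraic multiplicities:
  χ_A(x) = (x + 5)^4

Step 2 — compute geometric multiplicities via the rank-nullity identity g(λ) = n − rank(A − λI):
  rank(A − (-5)·I) = 2, so dim ker(A − (-5)·I) = n − 2 = 2

Summary:
  λ = -5: algebraic multiplicity = 4, geometric multiplicity = 2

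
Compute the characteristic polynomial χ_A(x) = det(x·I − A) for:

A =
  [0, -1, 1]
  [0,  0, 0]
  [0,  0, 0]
x^3

Expanding det(x·I − A) (e.g. by cofactor expansion or by noting that A is similar to its Jordan form J, which has the same characteristic polynomial as A) gives
  χ_A(x) = x^3
which factors as x^3. The eigenvalues (with algebraic multiplicities) are λ = 0 with multiplicity 3.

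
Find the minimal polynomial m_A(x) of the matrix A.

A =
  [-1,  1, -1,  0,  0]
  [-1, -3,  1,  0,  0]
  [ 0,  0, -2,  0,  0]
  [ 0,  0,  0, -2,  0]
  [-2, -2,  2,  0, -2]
x^2 + 4*x + 4

The characteristic polynomial is χ_A(x) = (x + 2)^5, so the eigenvalues are known. The minimal polynomial is
  m_A(x) = Π_λ (x − λ)^{k_λ}
where k_λ is the size of the *largest* Jordan block for λ (equivalently, the smallest k with (A − λI)^k v = 0 for every generalised eigenvector v of λ).

  λ = -2: largest Jordan block has size 2, contributing (x + 2)^2

So m_A(x) = (x + 2)^2 = x^2 + 4*x + 4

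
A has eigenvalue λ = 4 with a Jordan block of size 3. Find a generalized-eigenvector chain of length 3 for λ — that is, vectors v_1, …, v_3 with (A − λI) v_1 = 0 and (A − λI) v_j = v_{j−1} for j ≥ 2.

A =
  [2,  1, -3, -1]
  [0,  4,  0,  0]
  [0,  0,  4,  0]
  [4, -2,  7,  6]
A Jordan chain for λ = 4 of length 3:
v_1 = (-1, 0, 0, 2)ᵀ
v_2 = (-3, 0, 0, 7)ᵀ
v_3 = (0, 0, 1, 0)ᵀ

Let N = A − (4)·I. We want v_3 with N^3 v_3 = 0 but N^2 v_3 ≠ 0; then v_{j-1} := N · v_j for j = 3, …, 2.

Pick v_3 = (0, 0, 1, 0)ᵀ.
Then v_2 = N · v_3 = (-3, 0, 0, 7)ᵀ.
Then v_1 = N · v_2 = (-1, 0, 0, 2)ᵀ.

Sanity check: (A − (4)·I) v_1 = (0, 0, 0, 0)ᵀ = 0. ✓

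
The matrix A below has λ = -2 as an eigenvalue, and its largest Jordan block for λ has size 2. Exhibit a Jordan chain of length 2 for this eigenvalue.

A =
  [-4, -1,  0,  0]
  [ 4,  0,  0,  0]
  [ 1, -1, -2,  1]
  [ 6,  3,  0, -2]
A Jordan chain for λ = -2 of length 2:
v_1 = (-2, 4, 1, 6)ᵀ
v_2 = (1, 0, 0, 0)ᵀ

Let N = A − (-2)·I. We want v_2 with N^2 v_2 = 0 but N^1 v_2 ≠ 0; then v_{j-1} := N · v_j for j = 2, …, 2.

Pick v_2 = (1, 0, 0, 0)ᵀ.
Then v_1 = N · v_2 = (-2, 4, 1, 6)ᵀ.

Sanity check: (A − (-2)·I) v_1 = (0, 0, 0, 0)ᵀ = 0. ✓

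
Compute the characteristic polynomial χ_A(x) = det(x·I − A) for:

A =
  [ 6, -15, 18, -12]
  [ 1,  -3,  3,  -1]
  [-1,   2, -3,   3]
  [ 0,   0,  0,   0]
x^4

Expanding det(x·I − A) (e.g. by cofactor expansion or by noting that A is similar to its Jordan form J, which has the same characteristic polynomial as A) gives
  χ_A(x) = x^4
which factors as x^4. The eigenvalues (with algebraic multiplicities) are λ = 0 with multiplicity 4.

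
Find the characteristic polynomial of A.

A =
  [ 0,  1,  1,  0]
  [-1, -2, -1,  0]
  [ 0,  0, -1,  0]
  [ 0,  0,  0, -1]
x^4 + 4*x^3 + 6*x^2 + 4*x + 1

Expanding det(x·I − A) (e.g. by cofactor expansion or by noting that A is similar to its Jordan form J, which has the same characteristic polynomial as A) gives
  χ_A(x) = x^4 + 4*x^3 + 6*x^2 + 4*x + 1
which factors as (x + 1)^4. The eigenvalues (with algebraic multiplicities) are λ = -1 with multiplicity 4.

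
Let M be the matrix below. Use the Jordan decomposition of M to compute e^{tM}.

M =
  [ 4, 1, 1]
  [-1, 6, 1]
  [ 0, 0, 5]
e^{tM} =
  [-t*exp(5*t) + exp(5*t), t*exp(5*t), t*exp(5*t)]
  [-t*exp(5*t), t*exp(5*t) + exp(5*t), t*exp(5*t)]
  [0, 0, exp(5*t)]

Strategy: write M = P · J · P⁻¹ where J is a Jordan canonical form, so e^{tM} = P · e^{tJ} · P⁻¹, and e^{tJ} can be computed block-by-block.

M has Jordan form
J =
  [5, 1, 0]
  [0, 5, 0]
  [0, 0, 5]
(up to reordering of blocks).

Per-block formulas:
  For a 1×1 block at λ = 5: exp(t · [5]) = [e^(5t)].
  For a 2×2 Jordan block J_2(5): exp(t · J_2(5)) = e^(5t)·(I + t·N), where N is the 2×2 nilpotent shift.

After assembling e^{tJ} and conjugating by P, we get:

e^{tM} =
  [-t*exp(5*t) + exp(5*t), t*exp(5*t), t*exp(5*t)]
  [-t*exp(5*t), t*exp(5*t) + exp(5*t), t*exp(5*t)]
  [0, 0, exp(5*t)]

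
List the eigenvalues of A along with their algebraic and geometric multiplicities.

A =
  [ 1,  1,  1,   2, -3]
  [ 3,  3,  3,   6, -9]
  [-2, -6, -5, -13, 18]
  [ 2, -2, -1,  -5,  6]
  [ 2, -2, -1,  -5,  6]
λ = 0: alg = 5, geom = 3

Step 1 — factor the characteristic polynomial to read off the algebraic multiplicities:
  χ_A(x) = x^5

Step 2 — compute geometric multiplicities via the rank-nullity identity g(λ) = n − rank(A − λI):
  rank(A − (0)·I) = 2, so dim ker(A − (0)·I) = n − 2 = 3

Summary:
  λ = 0: algebraic multiplicity = 5, geometric multiplicity = 3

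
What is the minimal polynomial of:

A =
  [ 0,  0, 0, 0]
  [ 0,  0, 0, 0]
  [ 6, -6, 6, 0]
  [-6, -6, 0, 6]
x^2 - 6*x

The characteristic polynomial is χ_A(x) = x^2*(x - 6)^2, so the eigenvalues are known. The minimal polynomial is
  m_A(x) = Π_λ (x − λ)^{k_λ}
where k_λ is the size of the *largest* Jordan block for λ (equivalently, the smallest k with (A − λI)^k v = 0 for every generalised eigenvector v of λ).

  λ = 0: largest Jordan block has size 1, contributing (x − 0)
  λ = 6: largest Jordan block has size 1, contributing (x − 6)

So m_A(x) = x*(x - 6) = x^2 - 6*x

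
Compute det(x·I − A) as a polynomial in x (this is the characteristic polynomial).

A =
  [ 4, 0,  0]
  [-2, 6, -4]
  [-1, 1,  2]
x^3 - 12*x^2 + 48*x - 64

Expanding det(x·I − A) (e.g. by cofactor expansion or by noting that A is similar to its Jordan form J, which has the same characteristic polynomial as A) gives
  χ_A(x) = x^3 - 12*x^2 + 48*x - 64
which factors as (x - 4)^3. The eigenvalues (with algebraic multiplicities) are λ = 4 with multiplicity 3.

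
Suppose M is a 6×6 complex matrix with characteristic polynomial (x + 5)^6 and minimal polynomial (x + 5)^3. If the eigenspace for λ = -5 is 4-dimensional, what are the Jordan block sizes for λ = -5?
Block sizes for λ = -5: [3, 1, 1, 1]

Step 1 — from the characteristic polynomial, algebraic multiplicity of λ = -5 is 6. From dim ker(M − (-5)·I) = 4, there are exactly 4 Jordan blocks for λ = -5.
Step 2 — from the minimal polynomial, the factor (x + 5)^3 tells us the largest block for λ = -5 has size 3.
Step 3 — with total size 6, 4 blocks, and largest block 3, the block sizes (in nonincreasing order) are [3, 1, 1, 1].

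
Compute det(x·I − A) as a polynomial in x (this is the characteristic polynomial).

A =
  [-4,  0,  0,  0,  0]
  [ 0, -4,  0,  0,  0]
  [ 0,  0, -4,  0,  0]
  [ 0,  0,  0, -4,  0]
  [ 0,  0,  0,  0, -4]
x^5 + 20*x^4 + 160*x^3 + 640*x^2 + 1280*x + 1024

Expanding det(x·I − A) (e.g. by cofactor expansion or by noting that A is similar to its Jordan form J, which has the same characteristic polynomial as A) gives
  χ_A(x) = x^5 + 20*x^4 + 160*x^3 + 640*x^2 + 1280*x + 1024
which factors as (x + 4)^5. The eigenvalues (with algebraic multiplicities) are λ = -4 with multiplicity 5.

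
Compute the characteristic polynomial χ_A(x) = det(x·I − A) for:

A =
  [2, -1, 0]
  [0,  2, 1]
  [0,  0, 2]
x^3 - 6*x^2 + 12*x - 8

Expanding det(x·I − A) (e.g. by cofactor expansion or by noting that A is similar to its Jordan form J, which has the same characteristic polynomial as A) gives
  χ_A(x) = x^3 - 6*x^2 + 12*x - 8
which factors as (x - 2)^3. The eigenvalues (with algebraic multiplicities) are λ = 2 with multiplicity 3.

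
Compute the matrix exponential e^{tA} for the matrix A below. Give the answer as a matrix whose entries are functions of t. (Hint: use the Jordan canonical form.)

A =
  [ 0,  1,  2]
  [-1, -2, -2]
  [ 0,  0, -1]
e^{tA} =
  [t*exp(-t) + exp(-t), t*exp(-t), 2*t*exp(-t)]
  [-t*exp(-t), -t*exp(-t) + exp(-t), -2*t*exp(-t)]
  [0, 0, exp(-t)]

Strategy: write A = P · J · P⁻¹ where J is a Jordan canonical form, so e^{tA} = P · e^{tJ} · P⁻¹, and e^{tJ} can be computed block-by-block.

A has Jordan form
J =
  [-1,  1,  0]
  [ 0, -1,  0]
  [ 0,  0, -1]
(up to reordering of blocks).

Per-block formulas:
  For a 1×1 block at λ = -1: exp(t · [-1]) = [e^(-1t)].
  For a 2×2 Jordan block J_2(-1): exp(t · J_2(-1)) = e^(-1t)·(I + t·N), where N is the 2×2 nilpotent shift.

After assembling e^{tJ} and conjugating by P, we get:

e^{tA} =
  [t*exp(-t) + exp(-t), t*exp(-t), 2*t*exp(-t)]
  [-t*exp(-t), -t*exp(-t) + exp(-t), -2*t*exp(-t)]
  [0, 0, exp(-t)]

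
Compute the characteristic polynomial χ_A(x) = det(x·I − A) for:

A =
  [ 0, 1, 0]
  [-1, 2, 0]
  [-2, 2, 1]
x^3 - 3*x^2 + 3*x - 1

Expanding det(x·I − A) (e.g. by cofactor expansion or by noting that A is similar to its Jordan form J, which has the same characteristic polynomial as A) gives
  χ_A(x) = x^3 - 3*x^2 + 3*x - 1
which factors as (x - 1)^3. The eigenvalues (with algebraic multiplicities) are λ = 1 with multiplicity 3.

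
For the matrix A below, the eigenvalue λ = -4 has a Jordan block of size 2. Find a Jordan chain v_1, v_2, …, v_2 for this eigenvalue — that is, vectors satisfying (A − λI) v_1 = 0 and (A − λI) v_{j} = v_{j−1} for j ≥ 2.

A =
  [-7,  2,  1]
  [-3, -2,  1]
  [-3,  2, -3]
A Jordan chain for λ = -4 of length 2:
v_1 = (-3, -3, -3)ᵀ
v_2 = (1, 0, 0)ᵀ

Let N = A − (-4)·I. We want v_2 with N^2 v_2 = 0 but N^1 v_2 ≠ 0; then v_{j-1} := N · v_j for j = 2, …, 2.

Pick v_2 = (1, 0, 0)ᵀ.
Then v_1 = N · v_2 = (-3, -3, -3)ᵀ.

Sanity check: (A − (-4)·I) v_1 = (0, 0, 0)ᵀ = 0. ✓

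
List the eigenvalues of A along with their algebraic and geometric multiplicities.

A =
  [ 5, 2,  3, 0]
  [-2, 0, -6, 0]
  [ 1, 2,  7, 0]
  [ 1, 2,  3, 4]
λ = 4: alg = 4, geom = 3

Step 1 — factor the characteristic polynomial to read off the algebraic multiplicities:
  χ_A(x) = (x - 4)^4

Step 2 — compute geometric multiplicities via the rank-nullity identity g(λ) = n − rank(A − λI):
  rank(A − (4)·I) = 1, so dim ker(A − (4)·I) = n − 1 = 3

Summary:
  λ = 4: algebraic multiplicity = 4, geometric multiplicity = 3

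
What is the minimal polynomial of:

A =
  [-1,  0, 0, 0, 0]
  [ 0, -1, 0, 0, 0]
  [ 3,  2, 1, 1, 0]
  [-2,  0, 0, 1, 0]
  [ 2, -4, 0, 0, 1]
x^3 - x^2 - x + 1

The characteristic polynomial is χ_A(x) = (x - 1)^3*(x + 1)^2, so the eigenvalues are known. The minimal polynomial is
  m_A(x) = Π_λ (x − λ)^{k_λ}
where k_λ is the size of the *largest* Jordan block for λ (equivalently, the smallest k with (A − λI)^k v = 0 for every generalised eigenvector v of λ).

  λ = -1: largest Jordan block has size 1, contributing (x + 1)
  λ = 1: largest Jordan block has size 2, contributing (x − 1)^2

So m_A(x) = (x - 1)^2*(x + 1) = x^3 - x^2 - x + 1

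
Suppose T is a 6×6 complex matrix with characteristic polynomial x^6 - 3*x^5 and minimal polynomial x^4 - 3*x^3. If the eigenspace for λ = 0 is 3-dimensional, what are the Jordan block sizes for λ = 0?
Block sizes for λ = 0: [3, 1, 1]

Step 1 — from the characteristic polynomial, algebraic multiplicity of λ = 0 is 5. From dim ker(T − (0)·I) = 3, there are exactly 3 Jordan blocks for λ = 0.
Step 2 — from the minimal polynomial, the factor (x − 0)^3 tells us the largest block for λ = 0 has size 3.
Step 3 — with total size 5, 3 blocks, and largest block 3, the block sizes (in nonincreasing order) are [3, 1, 1].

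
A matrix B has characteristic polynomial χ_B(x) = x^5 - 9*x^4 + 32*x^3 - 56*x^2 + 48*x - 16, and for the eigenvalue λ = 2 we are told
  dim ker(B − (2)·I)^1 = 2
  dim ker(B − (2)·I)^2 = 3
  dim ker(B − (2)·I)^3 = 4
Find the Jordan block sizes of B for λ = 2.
Block sizes for λ = 2: [3, 1]

From the dimensions of kernels of powers, the number of Jordan blocks of size at least j is d_j − d_{j−1} where d_j = dim ker(N^j) (with d_0 = 0). Computing the differences gives [2, 1, 1].
The number of blocks of size exactly k is (#blocks of size ≥ k) − (#blocks of size ≥ k + 1), so the partition is: 1 block(s) of size 1, 1 block(s) of size 3.
In nonincreasing order the block sizes are [3, 1].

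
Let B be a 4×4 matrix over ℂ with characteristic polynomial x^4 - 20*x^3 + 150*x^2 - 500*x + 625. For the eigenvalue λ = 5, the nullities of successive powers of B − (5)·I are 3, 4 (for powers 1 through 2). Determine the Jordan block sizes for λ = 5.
Block sizes for λ = 5: [2, 1, 1]

From the dimensions of kernels of powers, the number of Jordan blocks of size at least j is d_j − d_{j−1} where d_j = dim ker(N^j) (with d_0 = 0). Computing the differences gives [3, 1].
The number of blocks of size exactly k is (#blocks of size ≥ k) − (#blocks of size ≥ k + 1), so the partition is: 2 block(s) of size 1, 1 block(s) of size 2.
In nonincreasing order the block sizes are [2, 1, 1].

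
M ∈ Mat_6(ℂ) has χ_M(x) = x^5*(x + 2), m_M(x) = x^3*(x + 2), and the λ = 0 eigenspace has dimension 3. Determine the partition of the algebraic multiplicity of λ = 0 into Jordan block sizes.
Block sizes for λ = 0: [3, 1, 1]

Step 1 — from the characteristic polynomial, algebraic multiplicity of λ = 0 is 5. From dim ker(M − (0)·I) = 3, there are exactly 3 Jordan blocks for λ = 0.
Step 2 — from the minimal polynomial, the factor (x − 0)^3 tells us the largest block for λ = 0 has size 3.
Step 3 — with total size 5, 3 blocks, and largest block 3, the block sizes (in nonincreasing order) are [3, 1, 1].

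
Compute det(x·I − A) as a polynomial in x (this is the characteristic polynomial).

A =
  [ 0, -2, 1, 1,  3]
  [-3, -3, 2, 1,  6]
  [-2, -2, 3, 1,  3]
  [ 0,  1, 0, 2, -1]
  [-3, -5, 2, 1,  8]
x^5 - 10*x^4 + 40*x^3 - 80*x^2 + 80*x - 32

Expanding det(x·I − A) (e.g. by cofactor expansion or by noting that A is similar to its Jordan form J, which has the same characteristic polynomial as A) gives
  χ_A(x) = x^5 - 10*x^4 + 40*x^3 - 80*x^2 + 80*x - 32
which factors as (x - 2)^5. The eigenvalues (with algebraic multiplicities) are λ = 2 with multiplicity 5.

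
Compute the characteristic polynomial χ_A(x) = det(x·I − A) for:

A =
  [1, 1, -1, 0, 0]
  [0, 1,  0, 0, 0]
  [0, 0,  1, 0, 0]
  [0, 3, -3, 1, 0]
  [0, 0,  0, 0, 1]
x^5 - 5*x^4 + 10*x^3 - 10*x^2 + 5*x - 1

Expanding det(x·I − A) (e.g. by cofactor expansion or by noting that A is similar to its Jordan form J, which has the same characteristic polynomial as A) gives
  χ_A(x) = x^5 - 5*x^4 + 10*x^3 - 10*x^2 + 5*x - 1
which factors as (x - 1)^5. The eigenvalues (with algebraic multiplicities) are λ = 1 with multiplicity 5.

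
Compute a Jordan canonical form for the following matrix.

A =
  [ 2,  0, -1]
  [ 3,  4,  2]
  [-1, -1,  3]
J_3(3)

The characteristic polynomial is
  det(x·I − A) = x^3 - 9*x^2 + 27*x - 27 = (x - 3)^3

Eigenvalues and multiplicities (the geometric multiplicity of λ is n − rank(A − λI), which equals the number of Jordan blocks for λ):
  λ = 3: algebraic multiplicity = 3, geometric multiplicity = 1

Determining the block sizes for each eigenvalue:
  λ = 3: one block (gm = 1), so the single block has size am = 3 → block sizes [3]

Assembling the blocks gives a Jordan form
J =
  [3, 1, 0]
  [0, 3, 1]
  [0, 0, 3]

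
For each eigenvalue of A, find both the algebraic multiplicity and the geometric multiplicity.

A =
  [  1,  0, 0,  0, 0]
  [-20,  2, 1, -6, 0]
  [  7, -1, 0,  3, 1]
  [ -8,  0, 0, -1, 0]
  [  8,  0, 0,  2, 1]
λ = -1: alg = 1, geom = 1; λ = 1: alg = 4, geom = 2

Step 1 — factor the characteristic polynomial to read off the algebraic multiplicities:
  χ_A(x) = (x - 1)^4*(x + 1)

Step 2 — compute geometric multiplicities via the rank-nullity identity g(λ) = n − rank(A − λI):
  rank(A − (-1)·I) = 4, so dim ker(A − (-1)·I) = n − 4 = 1
  rank(A − (1)·I) = 3, so dim ker(A − (1)·I) = n − 3 = 2

Summary:
  λ = -1: algebraic multiplicity = 1, geometric multiplicity = 1
  λ = 1: algebraic multiplicity = 4, geometric multiplicity = 2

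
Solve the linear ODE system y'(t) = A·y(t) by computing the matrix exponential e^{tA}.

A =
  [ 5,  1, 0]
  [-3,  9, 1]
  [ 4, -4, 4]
e^{tA} =
  [-t^2*exp(6*t) - t*exp(6*t) + exp(6*t), t^2*exp(6*t) + t*exp(6*t), t^2*exp(6*t)/2]
  [-t^2*exp(6*t) - 3*t*exp(6*t), t^2*exp(6*t) + 3*t*exp(6*t) + exp(6*t), t^2*exp(6*t)/2 + t*exp(6*t)]
  [4*t*exp(6*t), -4*t*exp(6*t), -2*t*exp(6*t) + exp(6*t)]

Strategy: write A = P · J · P⁻¹ where J is a Jordan canonical form, so e^{tA} = P · e^{tJ} · P⁻¹, and e^{tJ} can be computed block-by-block.

A has Jordan form
J =
  [6, 1, 0]
  [0, 6, 1]
  [0, 0, 6]
(up to reordering of blocks).

Per-block formulas:
  For a 3×3 Jordan block J_3(6): exp(t · J_3(6)) = e^(6t)·(I + t·N + (t^2/2)·N^2), where N is the 3×3 nilpotent shift.

After assembling e^{tJ} and conjugating by P, we get:

e^{tA} =
  [-t^2*exp(6*t) - t*exp(6*t) + exp(6*t), t^2*exp(6*t) + t*exp(6*t), t^2*exp(6*t)/2]
  [-t^2*exp(6*t) - 3*t*exp(6*t), t^2*exp(6*t) + 3*t*exp(6*t) + exp(6*t), t^2*exp(6*t)/2 + t*exp(6*t)]
  [4*t*exp(6*t), -4*t*exp(6*t), -2*t*exp(6*t) + exp(6*t)]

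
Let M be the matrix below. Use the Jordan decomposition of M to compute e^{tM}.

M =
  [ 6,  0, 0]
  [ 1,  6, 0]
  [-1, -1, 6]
e^{tM} =
  [exp(6*t), 0, 0]
  [t*exp(6*t), exp(6*t), 0]
  [-t^2*exp(6*t)/2 - t*exp(6*t), -t*exp(6*t), exp(6*t)]

Strategy: write M = P · J · P⁻¹ where J is a Jordan canonical form, so e^{tM} = P · e^{tJ} · P⁻¹, and e^{tJ} can be computed block-by-block.

M has Jordan form
J =
  [6, 1, 0]
  [0, 6, 1]
  [0, 0, 6]
(up to reordering of blocks).

Per-block formulas:
  For a 3×3 Jordan block J_3(6): exp(t · J_3(6)) = e^(6t)·(I + t·N + (t^2/2)·N^2), where N is the 3×3 nilpotent shift.

After assembling e^{tJ} and conjugating by P, we get:

e^{tM} =
  [exp(6*t), 0, 0]
  [t*exp(6*t), exp(6*t), 0]
  [-t^2*exp(6*t)/2 - t*exp(6*t), -t*exp(6*t), exp(6*t)]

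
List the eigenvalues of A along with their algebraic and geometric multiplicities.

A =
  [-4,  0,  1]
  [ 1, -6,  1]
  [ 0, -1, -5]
λ = -5: alg = 3, geom = 1

Step 1 — factor the characteristic polynomial to read off the algebraic multiplicities:
  χ_A(x) = (x + 5)^3

Step 2 — compute geometric multiplicities via the rank-nullity identity g(λ) = n − rank(A − λI):
  rank(A − (-5)·I) = 2, so dim ker(A − (-5)·I) = n − 2 = 1

Summary:
  λ = -5: algebraic multiplicity = 3, geometric multiplicity = 1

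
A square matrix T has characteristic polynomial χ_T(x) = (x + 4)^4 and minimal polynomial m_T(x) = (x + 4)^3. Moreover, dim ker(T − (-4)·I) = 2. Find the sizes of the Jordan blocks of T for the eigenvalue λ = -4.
Block sizes for λ = -4: [3, 1]

Step 1 — from the characteristic polynomial, algebraic multiplicity of λ = -4 is 4. From dim ker(T − (-4)·I) = 2, there are exactly 2 Jordan blocks for λ = -4.
Step 2 — from the minimal polynomial, the factor (x + 4)^3 tells us the largest block for λ = -4 has size 3.
Step 3 — with total size 4, 2 blocks, and largest block 3, the block sizes (in nonincreasing order) are [3, 1].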